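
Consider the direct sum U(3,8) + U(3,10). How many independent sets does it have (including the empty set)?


For a direct sum, |I(M1+M2)| = |I(M1)| * |I(M2)|.
|I(U(3,8))| = sum C(8,k) for k=0..3 = 93.
|I(U(3,10))| = sum C(10,k) for k=0..3 = 176.
Total = 93 * 176 = 16368.

16368


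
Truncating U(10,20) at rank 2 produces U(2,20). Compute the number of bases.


Truncating U(10,20) to rank 2 gives U(2,20).
Bases of U(2,20) are all 2-element subsets of 20 elements.
Number of bases = (20 choose 2) = 190.

190


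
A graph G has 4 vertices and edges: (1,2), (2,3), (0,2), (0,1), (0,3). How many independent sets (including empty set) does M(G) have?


An independent set in a graphic matroid is an acyclic edge subset.
G has 4 vertices and 5 edges.
Enumerate all 2^5 = 32 subsets, checking for acyclicity.
Total independent sets = 24.

24


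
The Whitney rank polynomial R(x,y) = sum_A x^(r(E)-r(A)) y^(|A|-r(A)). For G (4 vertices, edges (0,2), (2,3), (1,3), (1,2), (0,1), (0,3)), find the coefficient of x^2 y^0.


R(x,y) = sum over A in 2^E of x^(r(E)-r(A)) * y^(|A|-r(A)).
G has 4 vertices, 6 edges. r(E) = 3.
Enumerate all 2^6 = 64 subsets.
Count subsets with r(E)-r(A)=2 and |A|-r(A)=0: 6.

6


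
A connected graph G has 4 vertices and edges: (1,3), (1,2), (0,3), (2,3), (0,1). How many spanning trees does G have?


By Kirchhoff's matrix tree theorem, the number of spanning trees equals
the determinant of any cofactor of the Laplacian matrix L.
G has 4 vertices and 5 edges.
Computing the (3 x 3) cofactor determinant gives 8.

8


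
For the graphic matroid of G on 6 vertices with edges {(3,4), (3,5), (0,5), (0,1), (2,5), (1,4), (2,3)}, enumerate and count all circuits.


A circuit in a graphic matroid = edge set of a simple cycle.
G has 6 vertices and 7 edges.
Enumerating all minimal edge subsets forming cycles...
Total circuits found: 3.

3


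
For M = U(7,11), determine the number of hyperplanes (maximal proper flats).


Hyperplanes of U(7,11) are flats of rank 6.
In a uniform matroid, these are exactly the (6)-element subsets.
Count = C(11,6) = 462.

462


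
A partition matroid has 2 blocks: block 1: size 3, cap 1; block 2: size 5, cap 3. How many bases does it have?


A basis picks exactly ci elements from block i.
Number of bases = product of C(|Si|, ci).
= C(3,1) * C(5,3)
= 3 * 10
= 30.

30


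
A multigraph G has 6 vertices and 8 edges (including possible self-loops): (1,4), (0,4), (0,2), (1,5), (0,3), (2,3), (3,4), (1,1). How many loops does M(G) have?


In a graphic matroid, a loop is a self-loop edge (u,u) with rank 0.
Examining all 8 edges for self-loops...
Self-loops found: (1,1)
Number of loops = 1.

1


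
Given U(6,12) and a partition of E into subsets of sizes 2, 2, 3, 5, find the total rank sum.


r(Ai) = min(|Ai|, 6) for each part.
Sum = min(2,6) + min(2,6) + min(3,6) + min(5,6)
    = 2 + 2 + 3 + 5
    = 12.

12


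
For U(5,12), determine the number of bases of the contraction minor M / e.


Contracting e from U(5,12) gives U(4,11).
Bases of U(4,11) = C(11,4) = 11! / (4! * 7!) = 330.

330


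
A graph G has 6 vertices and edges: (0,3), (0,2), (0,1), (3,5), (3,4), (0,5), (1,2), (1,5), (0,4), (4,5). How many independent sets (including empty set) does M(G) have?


An independent set in a graphic matroid is an acyclic edge subset.
G has 6 vertices and 10 edges.
Enumerate all 2^10 = 1024 subsets, checking for acyclicity.
Total independent sets = 436.

436


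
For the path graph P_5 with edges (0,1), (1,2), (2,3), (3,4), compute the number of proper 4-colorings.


P(P_5, k) = k * (k-1)^(4).
P(4) = 4 * 3^4 = 4 * 81 = 324.

324


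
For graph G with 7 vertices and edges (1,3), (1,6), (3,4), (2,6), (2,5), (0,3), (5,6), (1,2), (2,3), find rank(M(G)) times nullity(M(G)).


r(M) = |V| - c = 7 - 1 = 6.
nullity = |E| - r(M) = 9 - 6 = 3.
Product = 6 * 3 = 18.

18


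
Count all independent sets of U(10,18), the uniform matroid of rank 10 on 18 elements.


Independent sets of U(10,18) are all subsets of size <= 10.
Count = C(18,0) + C(18,1) + C(18,2) + C(18,3) + C(18,4) + C(18,5) + C(18,6) + C(18,7) + C(18,8) + C(18,9) + C(18,10)
     = 1 + 18 + 153 + 816 + 3060 + 8568 + 18564 + 31824 + 43758 + 48620 + 43758
     = 199140.

199140


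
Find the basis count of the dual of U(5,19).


The dual of U(r,n) is U(n-r, n) = U(14,19).
Bases of U(14,19) are all (14)-element subsets.
|B(M*)| = (19 choose 14) = 11628.

11628


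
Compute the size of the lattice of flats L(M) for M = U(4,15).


Flats of U(4,15): every subset of size < 4 is a flat, plus E itself.
Count = (15 choose 0) + (15 choose 1) + (15 choose 2) + (15 choose 3) + 1
     = 1 + 15 + 105 + 455 + 1
     = 577.

577


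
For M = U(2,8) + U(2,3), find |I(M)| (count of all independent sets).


For a direct sum, |I(M1+M2)| = |I(M1)| * |I(M2)|.
|I(U(2,8))| = sum C(8,k) for k=0..2 = 37.
|I(U(2,3))| = sum C(3,k) for k=0..2 = 7.
Total = 37 * 7 = 259.

259


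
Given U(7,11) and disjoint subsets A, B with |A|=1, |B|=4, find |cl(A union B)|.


|A union B| = 1 + 4 = 5 (disjoint).
In U(7,11), cl(S) = S if |S| < 7, else cl(S) = E.
Since 5 < 7, cl(A union B) = A union B.
|cl(A union B)| = 5.

5


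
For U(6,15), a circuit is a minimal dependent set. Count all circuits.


In U(6,15), circuits are the (7)-element subsets.
Any set of 7 elements is dependent, and removing any one element gives
an independent set of size 6, so it is a minimal dependent set.
Number of circuits = (15 choose 7) = 6435.

6435


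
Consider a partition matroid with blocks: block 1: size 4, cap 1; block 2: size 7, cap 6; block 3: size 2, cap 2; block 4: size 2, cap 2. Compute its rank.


Rank of a partition matroid = sum of min(|Si|, ci) for each block.
= min(4,1) + min(7,6) + min(2,2) + min(2,2)
= 1 + 6 + 2 + 2
= 11.

11


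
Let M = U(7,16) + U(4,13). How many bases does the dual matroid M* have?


(M1+M2)* = M1* + M2*.
M1* = U(9,16), bases: C(16,9) = 11440.
M2* = U(9,13), bases: C(13,9) = 715.
|B(M*)| = 11440 * 715 = 8179600.

8179600


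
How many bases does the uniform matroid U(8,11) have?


Bases of U(8,11) are all 8-element subsets of the 11-element ground set.
Number of bases = C(11,8).
C(11,8) = 11! / (8! * 3!) = 165.

165


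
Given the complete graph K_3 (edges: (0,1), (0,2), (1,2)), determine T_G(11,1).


T(K_3; x,y) = x^2 + x + y.
T(11,1) = 121 + 11 + 1 = 133.

133


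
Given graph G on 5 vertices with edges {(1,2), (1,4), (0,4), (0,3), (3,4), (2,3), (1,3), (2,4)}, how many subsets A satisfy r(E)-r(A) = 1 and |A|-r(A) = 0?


R(x,y) = sum over A in 2^E of x^(r(E)-r(A)) * y^(|A|-r(A)).
G has 5 vertices, 8 edges. r(E) = 4.
Enumerate all 2^8 = 256 subsets.
Count subsets with r(E)-r(A)=1 and |A|-r(A)=0: 51.

51


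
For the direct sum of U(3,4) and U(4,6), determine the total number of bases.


Bases of a direct sum M1 + M2: |B| = |B(M1)| * |B(M2)|.
|B(U(3,4))| = C(4,3) = 4.
|B(U(4,6))| = C(6,4) = 15.
Total bases = 4 * 15 = 60.

60


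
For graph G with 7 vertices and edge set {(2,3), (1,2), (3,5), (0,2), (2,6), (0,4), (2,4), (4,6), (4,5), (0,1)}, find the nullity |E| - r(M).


Cycle rank (nullity) = |E| - r(M) = |E| - (|V| - c).
|E| = 10, |V| = 7, c = 1.
Nullity = 10 - (7 - 1) = 10 - 6 = 4.

4


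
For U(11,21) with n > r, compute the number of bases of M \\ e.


Deleting e from U(11,21) gives U(11,20) since n > r.
Bases of U(11,20) = (20 choose 11) = 167960.

167960


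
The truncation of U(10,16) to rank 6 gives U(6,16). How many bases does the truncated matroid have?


Truncating U(10,16) to rank 6 gives U(6,16).
Bases of U(6,16) are all 6-element subsets of 16 elements.
Number of bases = C(16,6) = 16! / (6! * 10!) = 8008.

8008


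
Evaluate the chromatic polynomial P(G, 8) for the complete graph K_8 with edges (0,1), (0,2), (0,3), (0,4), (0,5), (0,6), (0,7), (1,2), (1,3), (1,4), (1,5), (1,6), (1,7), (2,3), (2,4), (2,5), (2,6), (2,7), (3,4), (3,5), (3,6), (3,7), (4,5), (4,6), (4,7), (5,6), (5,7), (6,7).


P(K_8, k) = k(k-1)(k-2)...(k-7).
P(8) = (8) * (7) * (6) * (5) * (4) * (3) * (2) * (1) = 40320.

40320


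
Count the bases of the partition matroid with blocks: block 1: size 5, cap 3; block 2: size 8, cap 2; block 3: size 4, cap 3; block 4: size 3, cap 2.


A basis picks exactly ci elements from block i.
Number of bases = product of C(|Si|, ci).
= C(5,3) * C(8,2) * C(4,3) * C(3,2)
= 10 * 28 * 4 * 3
= 3360.

3360


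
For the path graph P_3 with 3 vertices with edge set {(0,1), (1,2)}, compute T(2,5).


A path on 3 vertices is a tree with 2 edges.
T(x,y) = x^(2) for any tree.
T(2,5) = 2^2 = 4.

4


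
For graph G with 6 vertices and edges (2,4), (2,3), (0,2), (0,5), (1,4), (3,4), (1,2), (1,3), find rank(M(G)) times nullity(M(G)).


r(M) = |V| - c = 6 - 1 = 5.
nullity = |E| - r(M) = 8 - 5 = 3.
Product = 5 * 3 = 15.

15


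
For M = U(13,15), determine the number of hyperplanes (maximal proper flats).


Hyperplanes of U(13,15) are flats of rank 12.
In a uniform matroid, these are exactly the (12)-element subsets.
Count = C(15,12) = 455.

455


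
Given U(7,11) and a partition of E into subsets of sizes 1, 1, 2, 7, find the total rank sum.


r(Ai) = min(|Ai|, 7) for each part.
Sum = min(1,7) + min(1,7) + min(2,7) + min(7,7)
    = 1 + 1 + 2 + 7
    = 11.

11


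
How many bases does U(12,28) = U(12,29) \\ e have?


Deleting e from U(12,29) gives U(12,28) since n > r.
Bases of U(12,28) = (28 choose 12) = 30421755.

30421755


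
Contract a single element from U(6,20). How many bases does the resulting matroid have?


Contracting e from U(6,20) gives U(5,19).
Bases of U(5,19) = (19 choose 5) = 11628.

11628


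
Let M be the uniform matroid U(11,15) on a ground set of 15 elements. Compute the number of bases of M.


Bases of U(11,15) are all 11-element subsets of the 15-element ground set.
Number of bases = C(15,11).
(15 choose 11) = 1365.

1365


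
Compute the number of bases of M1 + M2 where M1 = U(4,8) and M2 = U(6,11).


Bases of a direct sum M1 + M2: |B| = |B(M1)| * |B(M2)|.
|B(U(4,8))| = C(8,4) = 70.
|B(U(6,11))| = C(11,6) = 462.
Total bases = 70 * 462 = 32340.

32340


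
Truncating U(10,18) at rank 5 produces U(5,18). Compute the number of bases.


Truncating U(10,18) to rank 5 gives U(5,18).
Bases of U(5,18) are all 5-element subsets of 18 elements.
Number of bases = C(18,5) = 8568.

8568


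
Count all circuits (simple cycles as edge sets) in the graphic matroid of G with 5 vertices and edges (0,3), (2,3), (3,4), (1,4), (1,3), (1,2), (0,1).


A circuit in a graphic matroid = edge set of a simple cycle.
G has 5 vertices and 7 edges.
Enumerating all minimal edge subsets forming cycles...
Total circuits found: 6.

6


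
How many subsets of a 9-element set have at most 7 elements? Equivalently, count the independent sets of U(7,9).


Independent sets of U(7,9) are all subsets of size <= 7.
Count = (9 choose 0) + (9 choose 1) + (9 choose 2) + (9 choose 3) + (9 choose 4) + (9 choose 5) + (9 choose 6) + (9 choose 7)
     = 1 + 9 + 36 + 84 + 126 + 126 + 84 + 36
     = 502.

502


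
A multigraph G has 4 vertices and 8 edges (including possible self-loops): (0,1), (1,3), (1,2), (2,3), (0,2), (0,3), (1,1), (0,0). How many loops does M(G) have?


In a graphic matroid, a loop is a self-loop edge (u,u) with rank 0.
Examining all 8 edges for self-loops...
Self-loops found: (1,1), (0,0)
Number of loops = 2.

2


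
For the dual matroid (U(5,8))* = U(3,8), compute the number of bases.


The dual of U(r,n) is U(n-r, n) = U(3,8).
Bases of U(3,8) are all (3)-element subsets.
|B(M*)| = (8 choose 3) = 56.

56


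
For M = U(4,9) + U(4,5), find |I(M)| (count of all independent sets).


For a direct sum, |I(M1+M2)| = |I(M1)| * |I(M2)|.
|I(U(4,9))| = sum C(9,k) for k=0..4 = 256.
|I(U(4,5))| = sum C(5,k) for k=0..4 = 31.
Total = 256 * 31 = 7936.

7936


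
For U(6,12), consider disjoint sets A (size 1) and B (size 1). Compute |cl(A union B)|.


|A union B| = 1 + 1 = 2 (disjoint).
In U(6,12), cl(S) = S if |S| < 6, else cl(S) = E.
Since 2 < 6, cl(A union B) = A union B.
|cl(A union B)| = 2.

2


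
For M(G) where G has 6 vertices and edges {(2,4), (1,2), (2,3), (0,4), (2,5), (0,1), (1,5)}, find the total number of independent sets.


An independent set in a graphic matroid is an acyclic edge subset.
G has 6 vertices and 7 edges.
Enumerate all 2^7 = 128 subsets, checking for acyclicity.
Total independent sets = 104.

104


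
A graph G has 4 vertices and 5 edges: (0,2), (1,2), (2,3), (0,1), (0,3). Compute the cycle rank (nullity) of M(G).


Cycle rank (nullity) = |E| - r(M) = |E| - (|V| - c).
|E| = 5, |V| = 4, c = 1.
Nullity = 5 - (4 - 1) = 5 - 3 = 2.

2


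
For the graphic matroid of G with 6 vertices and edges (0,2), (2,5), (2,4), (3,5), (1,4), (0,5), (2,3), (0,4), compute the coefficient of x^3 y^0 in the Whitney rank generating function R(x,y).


R(x,y) = sum over A in 2^E of x^(r(E)-r(A)) * y^(|A|-r(A)).
G has 6 vertices, 8 edges. r(E) = 5.
Enumerate all 2^8 = 256 subsets.
Count subsets with r(E)-r(A)=3 and |A|-r(A)=0: 28.

28


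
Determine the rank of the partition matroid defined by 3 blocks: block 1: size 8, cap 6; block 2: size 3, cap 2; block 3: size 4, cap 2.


Rank of a partition matroid = sum of min(|Si|, ci) for each block.
= min(8,6) + min(3,2) + min(4,2)
= 6 + 2 + 2
= 10.

10


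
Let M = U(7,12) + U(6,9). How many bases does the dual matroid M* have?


(M1+M2)* = M1* + M2*.
M1* = U(5,12), bases: C(12,5) = 792.
M2* = U(3,9), bases: C(9,3) = 84.
|B(M*)| = 792 * 84 = 66528.

66528


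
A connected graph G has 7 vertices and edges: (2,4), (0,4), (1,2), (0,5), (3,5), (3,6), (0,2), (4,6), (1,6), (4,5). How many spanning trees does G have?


By Kirchhoff's matrix tree theorem, the number of spanning trees equals
the determinant of any cofactor of the Laplacian matrix L.
G has 7 vertices and 10 edges.
Computing the (6 x 6) cofactor determinant gives 95.

95


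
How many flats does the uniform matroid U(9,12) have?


Flats of U(9,12): every subset of size < 9 is a flat, plus E itself.
Count = (12 choose 0) + (12 choose 1) + (12 choose 2) + (12 choose 3) + (12 choose 4) + (12 choose 5) + (12 choose 6) + (12 choose 7) + (12 choose 8) + 1
     = 1 + 12 + 66 + 220 + 495 + 792 + 924 + 792 + 495 + 1
     = 3798.

3798


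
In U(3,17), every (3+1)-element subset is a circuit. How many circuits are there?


In U(3,17), circuits are the (4)-element subsets.
Any set of 4 elements is dependent, and removing any one element gives
an independent set of size 3, so it is a minimal dependent set.
Number of circuits = C(17,4) = (17 * 16 * 15 * 14) / (1 * 2 * 3 * 4) = 2380.

2380


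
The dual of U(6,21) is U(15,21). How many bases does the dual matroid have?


The dual of U(r,n) is U(n-r, n) = U(15,21).
Bases of U(15,21) are all (15)-element subsets.
|B(M*)| = (21 choose 15) = 54264.

54264


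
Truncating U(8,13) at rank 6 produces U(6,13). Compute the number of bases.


Truncating U(8,13) to rank 6 gives U(6,13).
Bases of U(6,13) are all 6-element subsets of 13 elements.
Number of bases = (13 choose 6) = 1716.

1716


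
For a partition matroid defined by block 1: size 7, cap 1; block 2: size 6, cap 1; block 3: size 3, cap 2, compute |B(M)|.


A basis picks exactly ci elements from block i.
Number of bases = product of C(|Si|, ci).
= C(7,1) * C(6,1) * C(3,2)
= 7 * 6 * 3
= 126.

126


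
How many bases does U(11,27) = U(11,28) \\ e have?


Deleting e from U(11,28) gives U(11,27) since n > r.
Bases of U(11,27) = (27 choose 11) = 13037895.

13037895


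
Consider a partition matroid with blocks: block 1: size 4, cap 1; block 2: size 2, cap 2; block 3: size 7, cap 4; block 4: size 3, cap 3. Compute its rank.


Rank of a partition matroid = sum of min(|Si|, ci) for each block.
= min(4,1) + min(2,2) + min(7,4) + min(3,3)
= 1 + 2 + 4 + 3
= 10.

10


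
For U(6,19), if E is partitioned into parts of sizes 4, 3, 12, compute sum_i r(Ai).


r(Ai) = min(|Ai|, 6) for each part.
Sum = min(4,6) + min(3,6) + min(12,6)
    = 4 + 3 + 6
    = 13.

13


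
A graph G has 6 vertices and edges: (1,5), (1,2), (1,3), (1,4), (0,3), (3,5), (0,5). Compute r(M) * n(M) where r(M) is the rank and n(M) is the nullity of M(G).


r(M) = |V| - c = 6 - 1 = 5.
nullity = |E| - r(M) = 7 - 5 = 2.
Product = 5 * 2 = 10.

10


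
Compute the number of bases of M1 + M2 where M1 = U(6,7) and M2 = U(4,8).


Bases of a direct sum M1 + M2: |B| = |B(M1)| * |B(M2)|.
|B(U(6,7))| = C(7,6) = 7.
|B(U(4,8))| = C(8,4) = 70.
Total bases = 7 * 70 = 490.

490


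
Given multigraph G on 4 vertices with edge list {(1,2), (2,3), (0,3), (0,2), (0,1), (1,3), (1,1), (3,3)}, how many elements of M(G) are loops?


In a graphic matroid, a loop is a self-loop edge (u,u) with rank 0.
Examining all 8 edges for self-loops...
Self-loops found: (1,1), (3,3)
Number of loops = 2.

2


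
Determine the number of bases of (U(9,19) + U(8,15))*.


(M1+M2)* = M1* + M2*.
M1* = U(10,19), bases: C(19,10) = 92378.
M2* = U(7,15), bases: C(15,7) = 6435.
|B(M*)| = 92378 * 6435 = 594452430.

594452430


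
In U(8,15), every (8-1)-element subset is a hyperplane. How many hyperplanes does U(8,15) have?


Hyperplanes of U(8,15) are flats of rank 7.
In a uniform matroid, these are exactly the (7)-element subsets.
Count = C(15,7) = 6435.

6435


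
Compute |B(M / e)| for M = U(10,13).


Contracting e from U(10,13) gives U(9,12).
Bases of U(9,12) = C(12,9) = 12! / (9! * 3!) = 220.

220


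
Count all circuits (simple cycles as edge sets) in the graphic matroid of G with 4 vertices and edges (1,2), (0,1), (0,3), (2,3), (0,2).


A circuit in a graphic matroid = edge set of a simple cycle.
G has 4 vertices and 5 edges.
Enumerating all minimal edge subsets forming cycles...
Total circuits found: 3.

3


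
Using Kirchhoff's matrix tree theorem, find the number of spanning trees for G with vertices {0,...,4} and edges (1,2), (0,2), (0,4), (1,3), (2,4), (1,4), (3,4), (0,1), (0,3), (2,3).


By Kirchhoff's matrix tree theorem, the number of spanning trees equals
the determinant of any cofactor of the Laplacian matrix L.
G has 5 vertices and 10 edges.
Computing the (4 x 4) cofactor determinant gives 125.

125


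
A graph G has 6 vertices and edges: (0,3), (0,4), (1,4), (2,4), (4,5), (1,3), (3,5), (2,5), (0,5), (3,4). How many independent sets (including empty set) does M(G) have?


An independent set in a graphic matroid is an acyclic edge subset.
G has 6 vertices and 10 edges.
Enumerate all 2^10 = 1024 subsets, checking for acyclicity.
Total independent sets = 430.

430


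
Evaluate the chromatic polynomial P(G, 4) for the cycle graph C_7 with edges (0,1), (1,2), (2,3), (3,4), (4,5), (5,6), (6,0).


P(C_7, k) = (k-1)^7 + (-1)^7*(k-1).
P(4) = (3)^7 - 3
= 2187 - 3 = 2184.

2184


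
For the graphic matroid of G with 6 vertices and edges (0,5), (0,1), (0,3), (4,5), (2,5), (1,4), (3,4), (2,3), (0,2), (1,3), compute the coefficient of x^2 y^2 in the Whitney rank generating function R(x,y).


R(x,y) = sum over A in 2^E of x^(r(E)-r(A)) * y^(|A|-r(A)).
G has 6 vertices, 10 edges. r(E) = 5.
Enumerate all 2^10 = 1024 subsets.
Count subsets with r(E)-r(A)=2 and |A|-r(A)=2: 3.

3


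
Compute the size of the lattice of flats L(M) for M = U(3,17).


Flats of U(3,17): every subset of size < 3 is a flat, plus E itself.
Count = C(17,0) + C(17,1) + C(17,2) + 1
     = 1 + 17 + 136 + 1
     = 155.

155


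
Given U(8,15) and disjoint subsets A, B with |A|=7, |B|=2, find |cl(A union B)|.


|A union B| = 7 + 2 = 9 (disjoint).
In U(8,15), cl(S) = S if |S| < 8, else cl(S) = E.
Since 9 >= 8, cl(A union B) = E.
|cl(A union B)| = 15.

15


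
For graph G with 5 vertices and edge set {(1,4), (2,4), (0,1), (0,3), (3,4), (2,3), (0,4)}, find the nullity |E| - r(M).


Cycle rank (nullity) = |E| - r(M) = |E| - (|V| - c).
|E| = 7, |V| = 5, c = 1.
Nullity = 7 - (5 - 1) = 7 - 4 = 3.

3


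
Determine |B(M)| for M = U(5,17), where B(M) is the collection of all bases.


Bases of U(5,17) are all 5-element subsets of the 17-element ground set.
Number of bases = C(17,5).
C(17,5) = 17! / (5! * 12!) = 6188.

6188


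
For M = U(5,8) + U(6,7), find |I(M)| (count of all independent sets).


For a direct sum, |I(M1+M2)| = |I(M1)| * |I(M2)|.
|I(U(5,8))| = sum C(8,k) for k=0..5 = 219.
|I(U(6,7))| = sum C(7,k) for k=0..6 = 127.
Total = 219 * 127 = 27813.

27813


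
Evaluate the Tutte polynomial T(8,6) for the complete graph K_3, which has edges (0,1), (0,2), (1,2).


T(K_3; x,y) = x^2 + x + y.
T(8,6) = 64 + 8 + 6 = 78.

78


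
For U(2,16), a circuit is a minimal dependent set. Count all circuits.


In U(2,16), circuits are the (3)-element subsets.
Any set of 3 elements is dependent, and removing any one element gives
an independent set of size 2, so it is a minimal dependent set.
Number of circuits = C(16,3) = 16! / (3! * 13!) = 560.

560


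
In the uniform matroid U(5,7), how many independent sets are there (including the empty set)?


Independent sets of U(5,7) are all subsets of size <= 5.
Count = (7 choose 0) + (7 choose 1) + (7 choose 2) + (7 choose 3) + (7 choose 4) + (7 choose 5)
     = 1 + 7 + 21 + 35 + 35 + 21
     = 120.

120


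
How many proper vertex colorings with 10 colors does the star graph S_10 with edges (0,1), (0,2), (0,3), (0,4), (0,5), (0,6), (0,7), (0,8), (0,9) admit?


P(tree, k) = k * (k-1)^(9) for any tree on 10 vertices.
P(10) = 10 * 9^9 = 10 * 387420489 = 3874204890.

3874204890


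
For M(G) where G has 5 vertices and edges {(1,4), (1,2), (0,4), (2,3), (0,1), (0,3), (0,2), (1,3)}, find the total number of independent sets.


An independent set in a graphic matroid is an acyclic edge subset.
G has 5 vertices and 8 edges.
Enumerate all 2^8 = 256 subsets, checking for acyclicity.
Total independent sets = 128.

128


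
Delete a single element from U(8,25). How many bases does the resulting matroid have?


Deleting e from U(8,25) gives U(8,24) since n > r.
Bases of U(8,24) = C(24,8) = 24! / (8! * 16!) = 735471.

735471


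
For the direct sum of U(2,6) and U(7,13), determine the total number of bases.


Bases of a direct sum M1 + M2: |B| = |B(M1)| * |B(M2)|.
|B(U(2,6))| = C(6,2) = 15.
|B(U(7,13))| = C(13,7) = 1716.
Total bases = 15 * 1716 = 25740.

25740


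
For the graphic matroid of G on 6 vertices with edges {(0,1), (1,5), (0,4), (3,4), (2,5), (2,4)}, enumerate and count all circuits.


A circuit in a graphic matroid = edge set of a simple cycle.
G has 6 vertices and 6 edges.
Enumerating all minimal edge subsets forming cycles...
Total circuits found: 1.

1


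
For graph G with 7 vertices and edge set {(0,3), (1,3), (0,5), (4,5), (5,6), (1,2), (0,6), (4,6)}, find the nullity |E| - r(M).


Cycle rank (nullity) = |E| - r(M) = |E| - (|V| - c).
|E| = 8, |V| = 7, c = 1.
Nullity = 8 - (7 - 1) = 8 - 6 = 2.

2


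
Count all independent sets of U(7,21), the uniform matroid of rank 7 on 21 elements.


Independent sets of U(7,21) are all subsets of size <= 7.
Count = C(21,0) + C(21,1) + C(21,2) + C(21,3) + C(21,4) + C(21,5) + C(21,6) + C(21,7)
     = 1 + 21 + 210 + 1330 + 5985 + 20349 + 54264 + 116280
     = 198440.

198440


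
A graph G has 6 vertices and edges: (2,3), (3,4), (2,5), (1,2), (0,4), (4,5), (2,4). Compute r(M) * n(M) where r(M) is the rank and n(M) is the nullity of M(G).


r(M) = |V| - c = 6 - 1 = 5.
nullity = |E| - r(M) = 7 - 5 = 2.
Product = 5 * 2 = 10.

10


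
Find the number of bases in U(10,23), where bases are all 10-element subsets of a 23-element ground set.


Bases of U(10,23) are all 10-element subsets of the 23-element ground set.
Number of bases = C(23,10).
C(23,10) = 1144066.

1144066


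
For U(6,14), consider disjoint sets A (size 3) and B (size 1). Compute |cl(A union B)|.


|A union B| = 3 + 1 = 4 (disjoint).
In U(6,14), cl(S) = S if |S| < 6, else cl(S) = E.
Since 4 < 6, cl(A union B) = A union B.
|cl(A union B)| = 4.

4


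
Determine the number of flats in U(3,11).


Flats of U(3,11): every subset of size < 3 is a flat, plus E itself.
Count = C(11,0) + C(11,1) + C(11,2) + 1
     = 1 + 11 + 55 + 1
     = 68.

68


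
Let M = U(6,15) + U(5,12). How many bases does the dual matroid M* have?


(M1+M2)* = M1* + M2*.
M1* = U(9,15), bases: C(15,9) = 5005.
M2* = U(7,12), bases: C(12,7) = 792.
|B(M*)| = 5005 * 792 = 3963960.

3963960


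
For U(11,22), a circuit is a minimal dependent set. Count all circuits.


In U(11,22), circuits are the (12)-element subsets.
Any set of 12 elements is dependent, and removing any one element gives
an independent set of size 11, so it is a minimal dependent set.
Number of circuits = (22 choose 12) = 646646.

646646


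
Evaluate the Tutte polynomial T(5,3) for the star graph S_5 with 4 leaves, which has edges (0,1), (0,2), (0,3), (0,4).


A star on 5 vertices is a tree with 4 edges.
T(x,y) = x^(4) for any tree.
T(5,3) = 5^4 = 625.

625


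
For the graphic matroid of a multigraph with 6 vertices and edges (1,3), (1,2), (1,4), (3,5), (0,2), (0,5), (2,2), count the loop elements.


In a graphic matroid, a loop is a self-loop edge (u,u) with rank 0.
Examining all 7 edges for self-loops...
Self-loops found: (2,2)
Number of loops = 1.

1


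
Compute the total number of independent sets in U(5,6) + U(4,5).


For a direct sum, |I(M1+M2)| = |I(M1)| * |I(M2)|.
|I(U(5,6))| = sum C(6,k) for k=0..5 = 63.
|I(U(4,5))| = sum C(5,k) for k=0..4 = 31.
Total = 63 * 31 = 1953.

1953


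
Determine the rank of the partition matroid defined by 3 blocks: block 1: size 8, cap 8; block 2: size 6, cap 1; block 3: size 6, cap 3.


Rank of a partition matroid = sum of min(|Si|, ci) for each block.
= min(8,8) + min(6,1) + min(6,3)
= 8 + 1 + 3
= 12.

12


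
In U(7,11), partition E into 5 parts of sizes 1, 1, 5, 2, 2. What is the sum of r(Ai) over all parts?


r(Ai) = min(|Ai|, 7) for each part.
Sum = min(1,7) + min(1,7) + min(5,7) + min(2,7) + min(2,7)
    = 1 + 1 + 5 + 2 + 2
    = 11.

11


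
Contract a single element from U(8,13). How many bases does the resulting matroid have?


Contracting e from U(8,13) gives U(7,12).
Bases of U(7,12) = C(12,7) = 12! / (7! * 5!) = 792.

792


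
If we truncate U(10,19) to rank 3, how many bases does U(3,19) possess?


Truncating U(10,19) to rank 3 gives U(3,19).
Bases of U(3,19) are all 3-element subsets of 19 elements.
Number of bases = C(19,3) = 19! / (3! * 16!) = 969.

969


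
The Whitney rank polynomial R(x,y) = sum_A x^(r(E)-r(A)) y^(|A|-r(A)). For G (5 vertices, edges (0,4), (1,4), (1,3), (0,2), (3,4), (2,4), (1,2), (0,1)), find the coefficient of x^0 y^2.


R(x,y) = sum over A in 2^E of x^(r(E)-r(A)) * y^(|A|-r(A)).
G has 5 vertices, 8 edges. r(E) = 4.
Enumerate all 2^8 = 256 subsets.
Count subsets with r(E)-r(A)=0 and |A|-r(A)=2: 27.

27


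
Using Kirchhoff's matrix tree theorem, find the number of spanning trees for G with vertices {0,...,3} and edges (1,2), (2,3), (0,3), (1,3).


By Kirchhoff's matrix tree theorem, the number of spanning trees equals
the determinant of any cofactor of the Laplacian matrix L.
G has 4 vertices and 4 edges.
Computing the (3 x 3) cofactor determinant gives 3.

3


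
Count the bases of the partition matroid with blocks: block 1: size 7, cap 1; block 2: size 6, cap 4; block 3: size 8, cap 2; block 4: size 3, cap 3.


A basis picks exactly ci elements from block i.
Number of bases = product of C(|Si|, ci).
= C(7,1) * C(6,4) * C(8,2) * C(3,3)
= 7 * 15 * 28 * 1
= 2940.

2940


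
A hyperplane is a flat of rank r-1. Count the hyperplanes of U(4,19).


Hyperplanes of U(4,19) are flats of rank 3.
In a uniform matroid, these are exactly the (3)-element subsets.
Count = (19 choose 3) = 969.

969


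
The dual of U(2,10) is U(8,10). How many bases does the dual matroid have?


The dual of U(r,n) is U(n-r, n) = U(8,10).
Bases of U(8,10) are all (8)-element subsets.
|B(M*)| = C(10,8) = 10! / (8! * 2!) = 45.

45


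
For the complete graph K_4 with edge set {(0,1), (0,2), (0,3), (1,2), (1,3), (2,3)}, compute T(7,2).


T(K_4; x,y) = x^3 + 3x^2 + 4xy + 2x + y^3 + 3y^2 + 2y.
Substituting x=7, y=2:
= 343 + 147 + 56 + 14 + 8 + 12 + 4
= 584.

584


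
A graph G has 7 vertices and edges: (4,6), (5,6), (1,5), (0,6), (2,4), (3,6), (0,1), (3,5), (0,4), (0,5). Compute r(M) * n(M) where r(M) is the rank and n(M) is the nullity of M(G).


r(M) = |V| - c = 7 - 1 = 6.
nullity = |E| - r(M) = 10 - 6 = 4.
Product = 6 * 4 = 24.

24


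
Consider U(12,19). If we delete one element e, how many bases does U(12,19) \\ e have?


Deleting e from U(12,19) gives U(12,18) since n > r.
Bases of U(12,18) = C(18,12) = 18! / (12! * 6!) = 18564.

18564


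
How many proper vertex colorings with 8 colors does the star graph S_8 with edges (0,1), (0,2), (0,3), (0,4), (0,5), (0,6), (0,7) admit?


P(tree, k) = k * (k-1)^(7) for any tree on 8 vertices.
P(8) = 8 * 7^7 = 8 * 823543 = 6588344.

6588344


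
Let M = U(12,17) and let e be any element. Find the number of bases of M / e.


Contracting e from U(12,17) gives U(11,16).
Bases of U(11,16) = C(16,11) = 16! / (11! * 5!) = 4368.

4368


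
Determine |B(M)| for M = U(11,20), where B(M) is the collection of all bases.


Bases of U(11,20) are all 11-element subsets of the 20-element ground set.
Number of bases = C(20,11).
C(20,11) = 20! / (11! * 9!) = 167960.

167960


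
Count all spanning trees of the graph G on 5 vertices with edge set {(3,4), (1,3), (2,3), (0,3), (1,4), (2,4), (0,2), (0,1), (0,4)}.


By Kirchhoff's matrix tree theorem, the number of spanning trees equals
the determinant of any cofactor of the Laplacian matrix L.
G has 5 vertices and 9 edges.
Computing the (4 x 4) cofactor determinant gives 75.

75


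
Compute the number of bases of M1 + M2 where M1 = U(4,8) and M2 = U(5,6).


Bases of a direct sum M1 + M2: |B| = |B(M1)| * |B(M2)|.
|B(U(4,8))| = C(8,4) = 70.
|B(U(5,6))| = C(6,5) = 6.
Total bases = 70 * 6 = 420.

420


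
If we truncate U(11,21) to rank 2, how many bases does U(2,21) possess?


Truncating U(11,21) to rank 2 gives U(2,21).
Bases of U(2,21) are all 2-element subsets of 21 elements.
Number of bases = C(21,2) = 21! / (2! * 19!) = 210.

210


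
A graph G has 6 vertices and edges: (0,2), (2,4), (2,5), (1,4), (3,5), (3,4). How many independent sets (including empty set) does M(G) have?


An independent set in a graphic matroid is an acyclic edge subset.
G has 6 vertices and 6 edges.
Enumerate all 2^6 = 64 subsets, checking for acyclicity.
Total independent sets = 60.

60


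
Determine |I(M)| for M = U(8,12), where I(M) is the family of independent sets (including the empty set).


Independent sets of U(8,12) are all subsets of size <= 8.
Count = C(12,0) + C(12,1) + C(12,2) + C(12,3) + C(12,4) + C(12,5) + C(12,6) + C(12,7) + C(12,8)
     = 1 + 12 + 66 + 220 + 495 + 792 + 924 + 792 + 495
     = 3797.

3797


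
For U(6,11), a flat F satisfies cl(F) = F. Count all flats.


Flats of U(6,11): every subset of size < 6 is a flat, plus E itself.
Count = (11 choose 0) + (11 choose 1) + (11 choose 2) + (11 choose 3) + (11 choose 4) + (11 choose 5) + 1
     = 1 + 11 + 55 + 165 + 330 + 462 + 1
     = 1025.

1025


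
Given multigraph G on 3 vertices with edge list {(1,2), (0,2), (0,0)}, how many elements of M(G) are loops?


In a graphic matroid, a loop is a self-loop edge (u,u) with rank 0.
Examining all 3 edges for self-loops...
Self-loops found: (0,0)
Number of loops = 1.

1


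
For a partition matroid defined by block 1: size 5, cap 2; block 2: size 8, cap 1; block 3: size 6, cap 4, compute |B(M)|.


A basis picks exactly ci elements from block i.
Number of bases = product of C(|Si|, ci).
= C(5,2) * C(8,1) * C(6,4)
= 10 * 8 * 15
= 1200.

1200


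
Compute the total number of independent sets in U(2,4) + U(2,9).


For a direct sum, |I(M1+M2)| = |I(M1)| * |I(M2)|.
|I(U(2,4))| = sum C(4,k) for k=0..2 = 11.
|I(U(2,9))| = sum C(9,k) for k=0..2 = 46.
Total = 11 * 46 = 506.

506


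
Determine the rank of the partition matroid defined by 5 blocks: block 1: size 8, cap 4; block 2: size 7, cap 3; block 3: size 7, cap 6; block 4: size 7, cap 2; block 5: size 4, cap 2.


Rank of a partition matroid = sum of min(|Si|, ci) for each block.
= min(8,4) + min(7,3) + min(7,6) + min(7,2) + min(4,2)
= 4 + 3 + 6 + 2 + 2
= 17.

17


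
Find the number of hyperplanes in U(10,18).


Hyperplanes of U(10,18) are flats of rank 9.
In a uniform matroid, these are exactly the (9)-element subsets.
Count = (18 choose 9) = 48620.

48620


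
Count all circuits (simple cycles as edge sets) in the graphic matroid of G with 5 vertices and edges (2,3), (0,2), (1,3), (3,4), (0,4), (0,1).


A circuit in a graphic matroid = edge set of a simple cycle.
G has 5 vertices and 6 edges.
Enumerating all minimal edge subsets forming cycles...
Total circuits found: 3.

3


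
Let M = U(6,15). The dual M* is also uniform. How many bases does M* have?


The dual of U(r,n) is U(n-r, n) = U(9,15).
Bases of U(9,15) are all (9)-element subsets.
|B(M*)| = (15 choose 9) = 5005.

5005


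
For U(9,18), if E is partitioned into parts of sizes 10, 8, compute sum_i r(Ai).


r(Ai) = min(|Ai|, 9) for each part.
Sum = min(10,9) + min(8,9)
    = 9 + 8
    = 17.

17


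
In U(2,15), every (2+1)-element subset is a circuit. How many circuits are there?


In U(2,15), circuits are the (3)-element subsets.
Any set of 3 elements is dependent, and removing any one element gives
an independent set of size 2, so it is a minimal dependent set.
Number of circuits = C(15,3) = 15! / (3! * 12!) = 455.

455


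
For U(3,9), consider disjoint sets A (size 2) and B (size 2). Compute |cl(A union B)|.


|A union B| = 2 + 2 = 4 (disjoint).
In U(3,9), cl(S) = S if |S| < 3, else cl(S) = E.
Since 4 >= 3, cl(A union B) = E.
|cl(A union B)| = 9.

9


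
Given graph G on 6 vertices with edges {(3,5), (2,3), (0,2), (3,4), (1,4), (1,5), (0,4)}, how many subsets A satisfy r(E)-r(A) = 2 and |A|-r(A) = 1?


R(x,y) = sum over A in 2^E of x^(r(E)-r(A)) * y^(|A|-r(A)).
G has 6 vertices, 7 edges. r(E) = 5.
Enumerate all 2^7 = 128 subsets.
Count subsets with r(E)-r(A)=2 and |A|-r(A)=1: 2.

2


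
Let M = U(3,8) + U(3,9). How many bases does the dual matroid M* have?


(M1+M2)* = M1* + M2*.
M1* = U(5,8), bases: C(8,5) = 56.
M2* = U(6,9), bases: C(9,6) = 84.
|B(M*)| = 56 * 84 = 4704.

4704


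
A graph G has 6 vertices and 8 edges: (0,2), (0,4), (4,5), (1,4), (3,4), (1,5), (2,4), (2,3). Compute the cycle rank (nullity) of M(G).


Cycle rank (nullity) = |E| - r(M) = |E| - (|V| - c).
|E| = 8, |V| = 6, c = 1.
Nullity = 8 - (6 - 1) = 8 - 5 = 3.

3


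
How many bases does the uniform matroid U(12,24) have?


Bases of U(12,24) are all 12-element subsets of the 24-element ground set.
Number of bases = C(24,12).
C(24,12) = 24! / (12! * 12!) = 2704156.

2704156


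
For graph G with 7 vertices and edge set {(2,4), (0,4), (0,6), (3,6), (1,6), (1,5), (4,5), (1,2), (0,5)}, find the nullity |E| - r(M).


Cycle rank (nullity) = |E| - r(M) = |E| - (|V| - c).
|E| = 9, |V| = 7, c = 1.
Nullity = 9 - (7 - 1) = 9 - 6 = 3.

3


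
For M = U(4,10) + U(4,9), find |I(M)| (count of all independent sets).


For a direct sum, |I(M1+M2)| = |I(M1)| * |I(M2)|.
|I(U(4,10))| = sum C(10,k) for k=0..4 = 386.
|I(U(4,9))| = sum C(9,k) for k=0..4 = 256.
Total = 386 * 256 = 98816.

98816


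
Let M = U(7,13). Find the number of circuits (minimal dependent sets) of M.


In U(7,13), circuits are the (8)-element subsets.
Any set of 8 elements is dependent, and removing any one element gives
an independent set of size 7, so it is a minimal dependent set.
Number of circuits = C(13,8) = 1287.

1287


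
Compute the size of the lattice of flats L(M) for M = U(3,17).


Flats of U(3,17): every subset of size < 3 is a flat, plus E itself.
Count = (17 choose 0) + (17 choose 1) + (17 choose 2) + 1
     = 1 + 17 + 136 + 1
     = 155.

155


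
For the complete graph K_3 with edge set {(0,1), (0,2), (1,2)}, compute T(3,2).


T(K_3; x,y) = x^2 + x + y.
T(3,2) = 9 + 3 + 2 = 14.

14


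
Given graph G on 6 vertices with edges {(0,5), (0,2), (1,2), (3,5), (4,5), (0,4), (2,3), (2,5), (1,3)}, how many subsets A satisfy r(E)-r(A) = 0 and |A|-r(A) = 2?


R(x,y) = sum over A in 2^E of x^(r(E)-r(A)) * y^(|A|-r(A)).
G has 6 vertices, 9 edges. r(E) = 5.
Enumerate all 2^9 = 512 subsets.
Count subsets with r(E)-r(A)=0 and |A|-r(A)=2: 34.

34


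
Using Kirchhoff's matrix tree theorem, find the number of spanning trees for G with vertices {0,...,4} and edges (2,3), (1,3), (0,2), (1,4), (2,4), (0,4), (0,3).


By Kirchhoff's matrix tree theorem, the number of spanning trees equals
the determinant of any cofactor of the Laplacian matrix L.
G has 5 vertices and 7 edges.
Computing the (4 x 4) cofactor determinant gives 24.

24


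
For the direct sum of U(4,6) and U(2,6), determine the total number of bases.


Bases of a direct sum M1 + M2: |B| = |B(M1)| * |B(M2)|.
|B(U(4,6))| = C(6,4) = 15.
|B(U(2,6))| = C(6,2) = 15.
Total bases = 15 * 15 = 225.

225


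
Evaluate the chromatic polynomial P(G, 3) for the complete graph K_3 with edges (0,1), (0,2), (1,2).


P(K_3, k) = k(k-1)(k-2)...(k-2).
P(3) = (3) * (2) * (1) = 6.

6


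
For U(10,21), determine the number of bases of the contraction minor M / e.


Contracting e from U(10,21) gives U(9,20).
Bases of U(9,20) = (20 choose 9) = 167960.

167960


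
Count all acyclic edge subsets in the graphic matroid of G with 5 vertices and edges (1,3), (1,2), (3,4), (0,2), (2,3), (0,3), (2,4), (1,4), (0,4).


An independent set in a graphic matroid is an acyclic edge subset.
G has 5 vertices and 9 edges.
Enumerate all 2^9 = 512 subsets, checking for acyclicity.
Total independent sets = 198.

198


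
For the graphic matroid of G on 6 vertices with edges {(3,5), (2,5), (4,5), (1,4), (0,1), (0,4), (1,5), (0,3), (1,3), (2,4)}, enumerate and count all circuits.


A circuit in a graphic matroid = edge set of a simple cycle.
G has 6 vertices and 10 edges.
Enumerating all minimal edge subsets forming cycles...
Total circuits found: 21.

21


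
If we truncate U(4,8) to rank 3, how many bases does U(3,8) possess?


Truncating U(4,8) to rank 3 gives U(3,8).
Bases of U(3,8) are all 3-element subsets of 8 elements.
Number of bases = C(8,3) = (8 * 7 * 6) / (1 * 2 * 3) = 56.

56


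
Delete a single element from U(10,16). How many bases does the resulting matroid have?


Deleting e from U(10,16) gives U(10,15) since n > r.
Bases of U(10,15) = C(15,10) = 15! / (10! * 5!) = 3003.

3003


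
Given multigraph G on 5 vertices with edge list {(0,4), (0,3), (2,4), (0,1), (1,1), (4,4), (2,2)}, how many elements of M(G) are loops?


In a graphic matroid, a loop is a self-loop edge (u,u) with rank 0.
Examining all 7 edges for self-loops...
Self-loops found: (1,1), (4,4), (2,2)
Number of loops = 3.

3


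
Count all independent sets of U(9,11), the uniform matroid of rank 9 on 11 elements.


Independent sets of U(9,11) are all subsets of size <= 9.
Count = (11 choose 0) + (11 choose 1) + (11 choose 2) + (11 choose 3) + (11 choose 4) + (11 choose 5) + (11 choose 6) + (11 choose 7) + (11 choose 8) + (11 choose 9)
     = 1 + 11 + 55 + 165 + 330 + 462 + 462 + 330 + 165 + 55
     = 2036.

2036


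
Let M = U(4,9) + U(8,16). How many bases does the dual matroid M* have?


(M1+M2)* = M1* + M2*.
M1* = U(5,9), bases: C(9,5) = 126.
M2* = U(8,16), bases: C(16,8) = 12870.
|B(M*)| = 126 * 12870 = 1621620.

1621620


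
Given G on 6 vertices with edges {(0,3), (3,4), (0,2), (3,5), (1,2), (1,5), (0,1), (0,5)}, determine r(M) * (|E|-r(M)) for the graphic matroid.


r(M) = |V| - c = 6 - 1 = 5.
nullity = |E| - r(M) = 8 - 5 = 3.
Product = 5 * 3 = 15.

15
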